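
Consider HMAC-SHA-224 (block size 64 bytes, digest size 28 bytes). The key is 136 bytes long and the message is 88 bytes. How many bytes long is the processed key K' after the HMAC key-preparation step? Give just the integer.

64

Key is 136 > 64 bytes, so it is hashed to 28 bytes then zero-padded to 64: |K'| = 64.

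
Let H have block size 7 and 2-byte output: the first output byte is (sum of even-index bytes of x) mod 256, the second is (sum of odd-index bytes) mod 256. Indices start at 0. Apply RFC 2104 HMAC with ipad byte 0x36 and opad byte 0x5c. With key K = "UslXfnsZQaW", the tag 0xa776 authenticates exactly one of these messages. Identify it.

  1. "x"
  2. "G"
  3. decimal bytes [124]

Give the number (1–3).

2

Key "UslXfnsZQaW" = 55 73 6c 58 66 6e 73 5a 51 61 57 is 11 bytes > B = 7, so hash it first: H(key) = 42 f4, then zero-pad to 7 bytes: K' = 42 f4 00 00 00 00 00.
K' ⊕ ipad = 74 c2 36 36 36 36 36; K' ⊕ opad = 1e a8 5c 5c 5c 5c 5c.
m1: inner = H(74 c2 36 36 36 36 36 78) = 16 a6; tag = H(1e a8 5c 5c 5c 5c 5c 16 a6) = d876
m2: inner = H(74 c2 36 36 36 36 36 47) = 16 75; tag = H(1e a8 5c 5c 5c 5c 5c 16 75) = a776 ← matches
m3: inner = H(74 c2 36 36 36 36 36 7c) = 16 aa; tag = H(1e a8 5c 5c 5c 5c 5c 16 aa) = dc76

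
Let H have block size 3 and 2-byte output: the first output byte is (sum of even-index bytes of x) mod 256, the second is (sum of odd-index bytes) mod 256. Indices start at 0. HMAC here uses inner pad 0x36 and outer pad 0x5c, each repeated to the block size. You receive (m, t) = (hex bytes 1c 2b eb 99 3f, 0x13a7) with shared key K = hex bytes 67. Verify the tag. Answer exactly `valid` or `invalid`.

Key hex bytes 67 is 1 byte ≤ B = 3; zero-pad to 3 bytes: K' = 67 00 00.
K' ⊕ ipad = 51 36 36; K' ⊕ opad = 3b 5c 5c.
Inner hash: even-index sum = 331 mod 256 = 75; odd-index sum = 380 mod 256 = 124 → 4b 7c.
Outer hash (recomputed tag): even-index sum = 275 mod 256 = 19; odd-index sum = 167 mod 256 = 167 → 13 a7.
Recomputed tag = 13a7; claimed = 13a7 → match.

valid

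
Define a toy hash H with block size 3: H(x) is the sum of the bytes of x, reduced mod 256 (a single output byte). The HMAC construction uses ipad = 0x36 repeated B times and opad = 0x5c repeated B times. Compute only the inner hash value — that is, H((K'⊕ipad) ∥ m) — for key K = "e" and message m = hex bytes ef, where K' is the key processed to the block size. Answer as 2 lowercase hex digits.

Key "e" = 65 is 1 byte ≤ B = 3; zero-pad to 3 bytes: K' = 65 00 00.
K' ⊕ ipad = 53 36 36.
Inner input = 53 36 36 ∥ ef.
Inner hash: sum = 83+54+54+239 = 430; mod 256 = 174 → ae.

ae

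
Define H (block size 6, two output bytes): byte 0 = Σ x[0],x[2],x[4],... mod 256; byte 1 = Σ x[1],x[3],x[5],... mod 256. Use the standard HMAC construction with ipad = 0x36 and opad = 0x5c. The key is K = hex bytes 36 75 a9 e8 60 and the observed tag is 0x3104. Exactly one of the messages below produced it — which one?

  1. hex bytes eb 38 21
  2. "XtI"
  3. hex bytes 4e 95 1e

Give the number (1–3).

2

Key hex bytes 36 75 a9 e8 60 is 5 bytes ≤ B = 6; zero-pad to 6 bytes: K' = 36 75 a9 e8 60 00.
K' ⊕ ipad = 00 43 9f de 56 36; K' ⊕ opad = 6a 29 f5 b4 3c 5c.
m1: inner = H(00 43 9f de 56 36 eb 38 21) = 01 8f; tag = H(6a 29 f5 b4 3c 5c 01 8f) = 9cc8
m2: inner = H(00 43 9f de 56 36 58 74 49) = 96 cb; tag = H(6a 29 f5 b4 3c 5c 96 cb) = 3104 ← matches
m3: inner = H(00 43 9f de 56 36 4e 95 1e) = 61 ec; tag = H(6a 29 f5 b4 3c 5c 61 ec) = fc25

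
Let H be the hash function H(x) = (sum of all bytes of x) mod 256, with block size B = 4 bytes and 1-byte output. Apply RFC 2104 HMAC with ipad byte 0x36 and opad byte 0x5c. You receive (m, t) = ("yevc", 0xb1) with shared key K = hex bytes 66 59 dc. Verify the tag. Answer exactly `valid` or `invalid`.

Key hex bytes 66 59 dc is 3 bytes ≤ B = 4; zero-pad to 4 bytes: K' = 66 59 dc 00.
K' ⊕ ipad = 50 6f ea 36; K' ⊕ opad = 3a 05 80 5c.
Inner hash: sum = 80+111+234+54+121+101+118+99 = 918; mod 256 = 150 → 96.
Outer hash (recomputed tag): sum = 58+5+128+92+150 = 433; mod 256 = 177 → b1.
Recomputed tag = b1; claimed = b1 → match.

valid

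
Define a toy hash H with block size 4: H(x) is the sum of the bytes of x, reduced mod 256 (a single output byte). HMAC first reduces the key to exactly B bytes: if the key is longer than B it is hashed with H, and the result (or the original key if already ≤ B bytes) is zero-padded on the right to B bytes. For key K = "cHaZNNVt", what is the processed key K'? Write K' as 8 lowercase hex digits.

|K| = 8 > B = 4, so first hash the key.
H(K): sum = 99+72+97+90+78+78+86+116 = 716; mod 256 = 204 → cc.
Zero-pad H(K) = cc to 4 bytes: K' = cc 00 00 00.

cc000000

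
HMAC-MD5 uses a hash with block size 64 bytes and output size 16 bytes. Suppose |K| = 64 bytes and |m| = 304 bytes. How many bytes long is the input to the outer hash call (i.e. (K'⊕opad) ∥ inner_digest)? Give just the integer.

80

Key is 64 ≤ 64 bytes, zero-padded: |K'| = 64.
Outer input = (K'⊕opad) ∥ H(inner) → 64 + 16 = 80 bytes.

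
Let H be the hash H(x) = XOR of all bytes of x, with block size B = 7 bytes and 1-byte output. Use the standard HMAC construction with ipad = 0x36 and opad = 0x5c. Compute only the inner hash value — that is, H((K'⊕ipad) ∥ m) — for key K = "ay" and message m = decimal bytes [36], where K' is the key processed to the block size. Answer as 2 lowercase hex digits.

Key "ay" = 61 79 is 2 bytes ≤ B = 7; zero-pad to 7 bytes: K' = 61 79 00 00 00 00 00.
K' ⊕ ipad = 57 4f 36 36 36 36 36.
Inner input = 57 4f 36 36 36 36 36 ∥ 24.
Inner hash: XOR 57⊕4f⊕36⊕36⊕36⊕36⊕36⊕24 = 0a.

0a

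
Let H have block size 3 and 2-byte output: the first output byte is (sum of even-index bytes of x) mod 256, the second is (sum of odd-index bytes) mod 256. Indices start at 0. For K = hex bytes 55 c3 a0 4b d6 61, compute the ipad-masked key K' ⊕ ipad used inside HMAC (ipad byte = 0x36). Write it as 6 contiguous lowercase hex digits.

fd5936

Key hex bytes 55 c3 a0 4b d6 61 is 6 bytes > B = 3, so hash it first: H(key) = cb 6f, then zero-pad to 3 bytes: K' = cb 6f 00.
XOR each byte with 0x36: cb⊕36=fd, 6f⊕36=59, 00⊕36=36.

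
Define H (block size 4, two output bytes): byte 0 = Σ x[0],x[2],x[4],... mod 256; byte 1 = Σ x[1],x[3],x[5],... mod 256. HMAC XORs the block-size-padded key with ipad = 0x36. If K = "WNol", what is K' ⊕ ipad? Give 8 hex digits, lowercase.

6178595a

Key "WNol" = 57 4e 6f 6c is exactly B = 4 bytes: K' = 57 4e 6f 6c.
XOR each byte with 0x36: 57⊕36=61, 4e⊕36=78, 6f⊕36=59, 6c⊕36=5a.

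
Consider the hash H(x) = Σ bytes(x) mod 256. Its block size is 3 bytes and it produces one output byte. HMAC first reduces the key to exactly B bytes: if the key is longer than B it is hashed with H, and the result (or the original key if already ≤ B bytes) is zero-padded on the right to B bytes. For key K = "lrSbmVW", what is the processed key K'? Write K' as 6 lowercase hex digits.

ad0000

|K| = 7 > B = 3, so first hash the key.
H(K): sum = 108+114+83+98+109+86+87 = 685; mod 256 = 173 → ad.
Zero-pad H(K) = ad to 3 bytes: K' = ad 00 00.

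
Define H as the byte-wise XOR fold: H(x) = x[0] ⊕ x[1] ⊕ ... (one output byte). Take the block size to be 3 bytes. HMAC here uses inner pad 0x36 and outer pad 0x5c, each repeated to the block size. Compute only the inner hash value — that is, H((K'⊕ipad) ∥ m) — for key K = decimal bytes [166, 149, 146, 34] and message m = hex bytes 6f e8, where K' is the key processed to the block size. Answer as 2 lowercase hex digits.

Key decimal bytes [166, 149, 146, 34] = a6 95 92 22 is 4 bytes > B = 3, so hash it first: H(key) = 83, then zero-pad to 3 bytes: K' = 83 00 00.
K' ⊕ ipad = b5 36 36.
Inner input = b5 36 36 ∥ 6f e8.
Inner hash: XOR b5⊕36⊕36⊕6f⊕e8 = 32.

32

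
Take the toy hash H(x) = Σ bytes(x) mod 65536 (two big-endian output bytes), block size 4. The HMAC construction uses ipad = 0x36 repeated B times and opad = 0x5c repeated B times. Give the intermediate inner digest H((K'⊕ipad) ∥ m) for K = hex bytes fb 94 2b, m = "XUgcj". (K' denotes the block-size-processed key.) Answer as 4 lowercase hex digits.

03a3

Key hex bytes fb 94 2b is 3 bytes ≤ B = 4; zero-pad to 4 bytes: K' = fb 94 2b 00.
K' ⊕ ipad = cd a2 1d 36.
Inner input = cd a2 1d 36 ∥ 58 55 67 63 6a.
Inner hash: sum = 205+162+29+54+88+85+103+99+106 = 931 → 03 a3.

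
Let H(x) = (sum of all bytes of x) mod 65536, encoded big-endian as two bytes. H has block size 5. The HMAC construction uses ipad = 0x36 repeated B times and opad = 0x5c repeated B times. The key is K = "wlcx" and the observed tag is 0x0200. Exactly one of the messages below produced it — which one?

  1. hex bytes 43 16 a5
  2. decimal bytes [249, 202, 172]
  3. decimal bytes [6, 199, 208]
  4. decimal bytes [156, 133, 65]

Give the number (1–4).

Key "wlcx" = 77 6c 63 78 is 4 bytes ≤ B = 5; zero-pad to 5 bytes: K' = 77 6c 63 78 00.
K' ⊕ ipad = 41 5a 55 4e 36; K' ⊕ opad = 2b 30 3f 24 5c.
m1: inner = H(41 5a 55 4e 36 43 16 a5) = 02 72; tag = H(2b 30 3f 24 5c 02 72) = 018e
m2: inner = H(41 5a 55 4e 36 f9 ca ac) = 03 e3; tag = H(2b 30 3f 24 5c 03 e3) = 0200 ← matches
m3: inner = H(41 5a 55 4e 36 06 c7 d0) = 03 11; tag = H(2b 30 3f 24 5c 03 11) = 012e
m4: inner = H(41 5a 55 4e 36 9c 85 41) = 02 d6; tag = H(2b 30 3f 24 5c 02 d6) = 01f2

2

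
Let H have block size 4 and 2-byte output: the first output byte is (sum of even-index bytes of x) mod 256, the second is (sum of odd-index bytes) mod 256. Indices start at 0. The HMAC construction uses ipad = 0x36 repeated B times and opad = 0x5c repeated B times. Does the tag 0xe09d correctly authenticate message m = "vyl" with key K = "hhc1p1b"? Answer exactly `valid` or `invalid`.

valid

Key "hhc1p1b" = 68 68 63 31 70 31 62 is 7 bytes > B = 4, so hash it first: H(key) = 9d ca, then zero-pad to 4 bytes: K' = 9d ca 00 00.
K' ⊕ ipad = ab fc 36 36; K' ⊕ opad = c1 96 5c 5c.
Inner hash: even-index sum = 451 mod 256 = 195; odd-index sum = 427 mod 256 = 171 → c3 ab.
Outer hash (recomputed tag): even-index sum = 480 mod 256 = 224; odd-index sum = 413 mod 256 = 157 → e0 9d.
Recomputed tag = e09d; claimed = e09d → match.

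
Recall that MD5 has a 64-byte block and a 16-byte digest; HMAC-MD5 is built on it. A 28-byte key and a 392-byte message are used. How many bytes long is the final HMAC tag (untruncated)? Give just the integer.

16

The tag is one MD5 digest: 16 bytes.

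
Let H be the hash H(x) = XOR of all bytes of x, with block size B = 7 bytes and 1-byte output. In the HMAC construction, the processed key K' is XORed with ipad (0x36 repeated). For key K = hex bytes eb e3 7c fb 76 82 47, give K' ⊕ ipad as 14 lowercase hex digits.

ddd54acd40b471

Key hex bytes eb e3 7c fb 76 82 47 is exactly B = 7 bytes: K' = eb e3 7c fb 76 82 47.
XOR each byte with 0x36: eb⊕36=dd, e3⊕36=d5, 7c⊕36=4a, fb⊕36=cd, 76⊕36=40, 82⊕36=b4, 47⊕36=71.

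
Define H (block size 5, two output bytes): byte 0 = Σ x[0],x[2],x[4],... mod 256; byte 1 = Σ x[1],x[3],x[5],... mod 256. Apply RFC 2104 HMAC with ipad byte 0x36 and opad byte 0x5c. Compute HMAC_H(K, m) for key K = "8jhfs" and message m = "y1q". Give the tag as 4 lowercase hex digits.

5d52

Key "8jhfs" = 38 6a 68 66 73 is exactly B = 5 bytes: K' = 38 6a 68 66 73.
K' ⊕ ipad = 0e 5c 5e 50 45.  K' ⊕ opad = 64 36 34 3a 2f.
Inner input = (K'⊕ipad) ∥ m = 0e 5c 5e 50 45 ∥ 79 31 71.
Inner hash: even-index sum = 226 mod 256 = 226; odd-index sum = 406 mod 256 = 150 → e2 96.
Outer input = (K'⊕opad) ∥ inner = 64 36 34 3a 2f ∥ e2 96.
Outer hash (tag): even-index sum = 349 mod 256 = 93; odd-index sum = 338 mod 256 = 82 → 5d 52.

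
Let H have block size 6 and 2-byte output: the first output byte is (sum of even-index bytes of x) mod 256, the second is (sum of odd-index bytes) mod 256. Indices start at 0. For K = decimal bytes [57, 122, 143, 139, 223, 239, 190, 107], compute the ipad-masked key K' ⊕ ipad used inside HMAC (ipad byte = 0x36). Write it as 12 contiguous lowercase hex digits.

536936363636

Key decimal bytes [57, 122, 143, 139, 223, 239, 190, 107] = 39 7a 8f 8b df ef be 6b is 8 bytes > B = 6, so hash it first: H(key) = 65 5f, then zero-pad to 6 bytes: K' = 65 5f 00 00 00 00.
XOR each byte with 0x36: 65⊕36=53, 5f⊕36=69, 00⊕36=36, 00⊕36=36, 00⊕36=36, 00⊕36=36.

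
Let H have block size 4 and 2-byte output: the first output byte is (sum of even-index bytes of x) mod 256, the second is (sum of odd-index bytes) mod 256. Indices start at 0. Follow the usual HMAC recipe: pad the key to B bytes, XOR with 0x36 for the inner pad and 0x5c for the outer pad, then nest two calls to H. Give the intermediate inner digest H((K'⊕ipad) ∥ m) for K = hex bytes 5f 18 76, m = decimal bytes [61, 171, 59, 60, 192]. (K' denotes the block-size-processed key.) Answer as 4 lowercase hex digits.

e14b

Key hex bytes 5f 18 76 is 3 bytes ≤ B = 4; zero-pad to 4 bytes: K' = 5f 18 76 00.
K' ⊕ ipad = 69 2e 40 36.
Inner input = 69 2e 40 36 ∥ 3d ab 3b 3c c0.
Inner hash: even-index sum = 481 mod 256 = 225; odd-index sum = 331 mod 256 = 75 → e1 4b.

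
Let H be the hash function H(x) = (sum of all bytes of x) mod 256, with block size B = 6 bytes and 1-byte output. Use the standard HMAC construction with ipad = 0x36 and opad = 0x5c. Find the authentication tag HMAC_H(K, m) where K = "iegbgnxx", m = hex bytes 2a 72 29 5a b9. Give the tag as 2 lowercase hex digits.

Key "iegbgnxx" = 69 65 67 62 67 6e 78 78 is 8 bytes > B = 6, so hash it first: H(key) = 5c, then zero-pad to 6 bytes: K' = 5c 00 00 00 00 00.
K' ⊕ ipad = 6a 36 36 36 36 36.  K' ⊕ opad = 00 5c 5c 5c 5c 5c.
Inner input = (K'⊕ipad) ∥ m = 6a 36 36 36 36 36 ∥ 2a 72 29 5a b9.
Inner hash: sum = 106+54+54+54+54+54+42+114+41+90+185 = 848; mod 256 = 80 → 50.
Outer input = (K'⊕opad) ∥ inner = 00 5c 5c 5c 5c 5c ∥ 50.
Outer hash (tag): sum = 0+92+92+92+92+92+80 = 540; mod 256 = 28 → 1c.

1c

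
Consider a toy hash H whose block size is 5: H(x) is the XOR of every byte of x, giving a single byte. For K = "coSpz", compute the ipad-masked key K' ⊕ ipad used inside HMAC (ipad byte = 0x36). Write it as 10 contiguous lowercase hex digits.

Key "coSpz" = 63 6f 53 70 7a is exactly B = 5 bytes: K' = 63 6f 53 70 7a.
XOR each byte with 0x36: 63⊕36=55, 6f⊕36=59, 53⊕36=65, 70⊕36=46, 7a⊕36=4c.

555965464c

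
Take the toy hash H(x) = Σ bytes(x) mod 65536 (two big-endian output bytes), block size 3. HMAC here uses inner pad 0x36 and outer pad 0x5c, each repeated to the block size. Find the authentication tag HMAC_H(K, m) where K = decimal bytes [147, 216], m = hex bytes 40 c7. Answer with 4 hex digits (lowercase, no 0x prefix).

Key decimal bytes [147, 216] = 93 d8 is 2 bytes ≤ B = 3; zero-pad to 3 bytes: K' = 93 d8 00.
K' ⊕ ipad = a5 ee 36.  K' ⊕ opad = cf 84 5c.
Inner input = (K'⊕ipad) ∥ m = a5 ee 36 ∥ 40 c7.
Inner hash: sum = 165+238+54+64+199 = 720 → 02 d0.
Outer input = (K'⊕opad) ∥ inner = cf 84 5c ∥ 02 d0.
Outer hash (tag): sum = 207+132+92+2+208 = 641 → 02 81.

0281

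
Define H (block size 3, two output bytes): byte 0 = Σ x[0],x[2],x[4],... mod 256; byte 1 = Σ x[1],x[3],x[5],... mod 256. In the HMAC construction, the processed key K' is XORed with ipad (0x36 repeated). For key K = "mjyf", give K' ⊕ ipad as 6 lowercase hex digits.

d0e636

Key "mjyf" = 6d 6a 79 66 is 4 bytes > B = 3, so hash it first: H(key) = e6 d0, then zero-pad to 3 bytes: K' = e6 d0 00.
XOR each byte with 0x36: e6⊕36=d0, d0⊕36=e6, 00⊕36=36.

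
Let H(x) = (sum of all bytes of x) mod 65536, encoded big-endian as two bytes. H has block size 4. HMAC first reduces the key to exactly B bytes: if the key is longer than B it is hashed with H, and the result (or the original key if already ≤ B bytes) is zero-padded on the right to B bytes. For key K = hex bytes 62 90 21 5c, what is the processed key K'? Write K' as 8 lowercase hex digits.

Key hex bytes 62 90 21 5c is exactly B = 4 bytes: K' = 62 90 21 5c.

6290215c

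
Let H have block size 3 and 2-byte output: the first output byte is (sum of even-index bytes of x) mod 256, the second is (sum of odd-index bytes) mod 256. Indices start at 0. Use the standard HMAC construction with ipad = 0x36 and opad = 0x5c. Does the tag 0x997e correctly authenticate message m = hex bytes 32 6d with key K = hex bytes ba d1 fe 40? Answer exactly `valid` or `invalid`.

valid

Key hex bytes ba d1 fe 40 is 4 bytes > B = 3, so hash it first: H(key) = b8 11, then zero-pad to 3 bytes: K' = b8 11 00.
K' ⊕ ipad = 8e 27 36; K' ⊕ opad = e4 4d 5c.
Inner hash: even-index sum = 305 mod 256 = 49; odd-index sum = 89 mod 256 = 89 → 31 59.
Outer hash (recomputed tag): even-index sum = 409 mod 256 = 153; odd-index sum = 126 mod 256 = 126 → 99 7e.
Recomputed tag = 997e; claimed = 997e → match.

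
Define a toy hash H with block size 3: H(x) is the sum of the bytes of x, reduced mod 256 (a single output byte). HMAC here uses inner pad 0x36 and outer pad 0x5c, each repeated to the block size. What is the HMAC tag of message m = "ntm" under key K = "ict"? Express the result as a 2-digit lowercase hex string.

e1

Key "ict" = 69 63 74 is exactly B = 3 bytes: K' = 69 63 74.
K' ⊕ ipad = 5f 55 42.  K' ⊕ opad = 35 3f 28.
Inner input = (K'⊕ipad) ∥ m = 5f 55 42 ∥ 6e 74 6d.
Inner hash: sum = 95+85+66+110+116+109 = 581; mod 256 = 69 → 45.
Outer input = (K'⊕opad) ∥ inner = 35 3f 28 ∥ 45.
Outer hash (tag): sum = 53+63+40+69 = 225 → e1.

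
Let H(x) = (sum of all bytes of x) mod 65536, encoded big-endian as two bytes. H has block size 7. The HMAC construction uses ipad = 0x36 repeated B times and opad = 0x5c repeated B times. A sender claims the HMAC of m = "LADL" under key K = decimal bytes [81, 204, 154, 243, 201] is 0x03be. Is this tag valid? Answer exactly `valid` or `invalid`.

Key decimal bytes [81, 204, 154, 243, 201] = 51 cc 9a f3 c9 is 5 bytes ≤ B = 7; zero-pad to 7 bytes: K' = 51 cc 9a f3 c9 00 00.
K' ⊕ ipad = 67 fa ac c5 ff 36 36; K' ⊕ opad = 0d 90 c6 af 95 5c 5c.
Inner hash: sum = 103+250+172+197+255+54+54+76+65+68+76 = 1370 → 05 5a.
Outer hash (recomputed tag): sum = 13+144+198+175+149+92+92+5+90 = 958 → 03 be.
Recomputed tag = 03be; claimed = 03be → match.

valid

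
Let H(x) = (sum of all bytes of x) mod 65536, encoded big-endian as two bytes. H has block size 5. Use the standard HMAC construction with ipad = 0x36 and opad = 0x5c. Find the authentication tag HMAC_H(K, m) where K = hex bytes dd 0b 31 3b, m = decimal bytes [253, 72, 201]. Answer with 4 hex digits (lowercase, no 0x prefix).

028b

Key hex bytes dd 0b 31 3b is 4 bytes ≤ B = 5; zero-pad to 5 bytes: K' = dd 0b 31 3b 00.
K' ⊕ ipad = eb 3d 07 0d 36.  K' ⊕ opad = 81 57 6d 67 5c.
Inner input = (K'⊕ipad) ∥ m = eb 3d 07 0d 36 ∥ fd 48 c9.
Inner hash: sum = 235+61+7+13+54+253+72+201 = 896 → 03 80.
Outer input = (K'⊕opad) ∥ inner = 81 57 6d 67 5c ∥ 03 80.
Outer hash (tag): sum = 129+87+109+103+92+3+128 = 651 → 02 8b.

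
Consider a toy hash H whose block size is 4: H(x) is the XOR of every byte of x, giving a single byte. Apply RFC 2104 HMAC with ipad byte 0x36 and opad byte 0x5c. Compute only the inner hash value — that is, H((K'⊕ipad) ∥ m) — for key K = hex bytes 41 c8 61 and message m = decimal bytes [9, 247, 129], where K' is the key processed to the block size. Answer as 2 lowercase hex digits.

97

Key hex bytes 41 c8 61 is 3 bytes ≤ B = 4; zero-pad to 4 bytes: K' = 41 c8 61 00.
K' ⊕ ipad = 77 fe 57 36.
Inner input = 77 fe 57 36 ∥ 09 f7 81.
Inner hash: XOR 77⊕fe⊕57⊕36⊕09⊕f7⊕81 = 97.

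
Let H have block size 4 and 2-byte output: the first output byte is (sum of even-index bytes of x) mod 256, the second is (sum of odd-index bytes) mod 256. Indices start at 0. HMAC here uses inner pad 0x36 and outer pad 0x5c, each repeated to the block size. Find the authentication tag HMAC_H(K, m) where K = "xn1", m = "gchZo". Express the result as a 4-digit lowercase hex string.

24d9

Key "xn1" = 78 6e 31 is 3 bytes ≤ B = 4; zero-pad to 4 bytes: K' = 78 6e 31 00.
K' ⊕ ipad = 4e 58 07 36.  K' ⊕ opad = 24 32 6d 5c.
Inner input = (K'⊕ipad) ∥ m = 4e 58 07 36 ∥ 67 63 68 5a 6f.
Inner hash: even-index sum = 403 mod 256 = 147; odd-index sum = 331 mod 256 = 75 → 93 4b.
Outer input = (K'⊕opad) ∥ inner = 24 32 6d 5c ∥ 93 4b.
Outer hash (tag): even-index sum = 292 mod 256 = 36; odd-index sum = 217 mod 256 = 217 → 24 d9.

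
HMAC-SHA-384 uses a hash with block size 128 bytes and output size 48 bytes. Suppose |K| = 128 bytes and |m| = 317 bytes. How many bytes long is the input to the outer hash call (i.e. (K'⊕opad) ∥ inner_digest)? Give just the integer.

Key is 128 ≤ 128 bytes, zero-padded: |K'| = 128.
Outer input = (K'⊕opad) ∥ H(inner) → 128 + 48 = 176 bytes.

176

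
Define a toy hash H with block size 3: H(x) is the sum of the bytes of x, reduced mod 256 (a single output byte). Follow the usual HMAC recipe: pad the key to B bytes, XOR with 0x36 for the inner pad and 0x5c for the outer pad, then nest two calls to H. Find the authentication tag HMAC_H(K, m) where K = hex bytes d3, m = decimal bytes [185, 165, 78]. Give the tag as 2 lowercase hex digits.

Key hex bytes d3 is 1 byte ≤ B = 3; zero-pad to 3 bytes: K' = d3 00 00.
K' ⊕ ipad = e5 36 36.  K' ⊕ opad = 8f 5c 5c.
Inner input = (K'⊕ipad) ∥ m = e5 36 36 ∥ b9 a5 4e.
Inner hash: sum = 229+54+54+185+165+78 = 765; mod 256 = 253 → fd.
Outer input = (K'⊕opad) ∥ inner = 8f 5c 5c ∥ fd.
Outer hash (tag): sum = 143+92+92+253 = 580; mod 256 = 68 → 44.

44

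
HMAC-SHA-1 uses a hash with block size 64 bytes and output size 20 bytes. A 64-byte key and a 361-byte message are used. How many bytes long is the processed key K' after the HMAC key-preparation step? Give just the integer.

Key is 64 ≤ 64 bytes, zero-padded: |K'| = 64.

64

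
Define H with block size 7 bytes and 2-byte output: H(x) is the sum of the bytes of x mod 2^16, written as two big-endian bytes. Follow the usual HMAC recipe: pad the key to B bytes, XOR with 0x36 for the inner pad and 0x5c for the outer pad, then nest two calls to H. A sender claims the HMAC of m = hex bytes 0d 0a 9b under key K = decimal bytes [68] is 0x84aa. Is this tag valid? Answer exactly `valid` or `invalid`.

invalid

Key decimal bytes [68] = 44 is 1 byte ≤ B = 7; zero-pad to 7 bytes: K' = 44 00 00 00 00 00 00.
K' ⊕ ipad = 72 36 36 36 36 36 36; K' ⊕ opad = 18 5c 5c 5c 5c 5c 5c.
Inner hash: sum = 114+54+54+54+54+54+54+13+10+155 = 616 → 02 68.
Outer hash (recomputed tag): sum = 24+92+92+92+92+92+92+2+104 = 682 → 02 aa.
Recomputed tag = 02aa; claimed = 84aa → mismatch.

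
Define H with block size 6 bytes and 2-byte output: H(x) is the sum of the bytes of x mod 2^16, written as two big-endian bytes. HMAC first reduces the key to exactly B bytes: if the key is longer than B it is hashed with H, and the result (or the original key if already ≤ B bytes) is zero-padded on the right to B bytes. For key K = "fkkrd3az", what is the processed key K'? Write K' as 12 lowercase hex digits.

032000000000

|K| = 8 > B = 6, so first hash the key.
H(K): sum = 102+107+107+114+100+51+97+122 = 800 → 03 20.
Zero-pad H(K) = 03 20 to 6 bytes: K' = 03 20 00 00 00 00.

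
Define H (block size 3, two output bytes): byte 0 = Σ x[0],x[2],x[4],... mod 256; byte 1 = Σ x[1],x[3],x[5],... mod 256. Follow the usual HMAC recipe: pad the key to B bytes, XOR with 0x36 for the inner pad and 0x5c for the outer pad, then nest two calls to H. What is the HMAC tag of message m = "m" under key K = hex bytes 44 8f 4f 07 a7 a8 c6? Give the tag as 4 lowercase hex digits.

2dce

Key hex bytes 44 8f 4f 07 a7 a8 c6 is 7 bytes > B = 3, so hash it first: H(key) = 00 3e, then zero-pad to 3 bytes: K' = 00 3e 00.
K' ⊕ ipad = 36 08 36.  K' ⊕ opad = 5c 62 5c.
Inner input = (K'⊕ipad) ∥ m = 36 08 36 ∥ 6d.
Inner hash: even-index sum = 108 mod 256 = 108; odd-index sum = 117 mod 256 = 117 → 6c 75.
Outer input = (K'⊕opad) ∥ inner = 5c 62 5c ∥ 6c 75.
Outer hash (tag): even-index sum = 301 mod 256 = 45; odd-index sum = 206 mod 256 = 206 → 2d ce.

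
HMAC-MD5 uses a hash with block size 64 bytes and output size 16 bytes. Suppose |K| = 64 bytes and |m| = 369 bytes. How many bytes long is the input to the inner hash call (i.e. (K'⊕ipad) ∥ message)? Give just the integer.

Key is 64 ≤ 64 bytes, zero-padded: |K'| = 64.
Inner input = (K'⊕ipad) ∥ m → 64 + 369 = 433 bytes.

433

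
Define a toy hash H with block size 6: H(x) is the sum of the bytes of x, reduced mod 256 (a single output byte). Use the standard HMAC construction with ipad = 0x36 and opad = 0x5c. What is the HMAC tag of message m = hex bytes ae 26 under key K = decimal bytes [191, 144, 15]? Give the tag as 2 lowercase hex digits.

f4

Key decimal bytes [191, 144, 15] = bf 90 0f is 3 bytes ≤ B = 6; zero-pad to 6 bytes: K' = bf 90 0f 00 00 00.
K' ⊕ ipad = 89 a6 39 36 36 36.  K' ⊕ opad = e3 cc 53 5c 5c 5c.
Inner input = (K'⊕ipad) ∥ m = 89 a6 39 36 36 36 ∥ ae 26.
Inner hash: sum = 137+166+57+54+54+54+174+38 = 734; mod 256 = 222 → de.
Outer input = (K'⊕opad) ∥ inner = e3 cc 53 5c 5c 5c ∥ de.
Outer hash (tag): sum = 227+204+83+92+92+92+222 = 1012; mod 256 = 244 → f4.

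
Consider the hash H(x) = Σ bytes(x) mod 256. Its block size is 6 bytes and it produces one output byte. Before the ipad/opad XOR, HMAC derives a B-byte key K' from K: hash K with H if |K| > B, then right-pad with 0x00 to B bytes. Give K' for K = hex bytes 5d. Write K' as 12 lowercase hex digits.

5d0000000000

Key hex bytes 5d is 1 byte ≤ B = 6; zero-pad to 6 bytes: K' = 5d 00 00 00 00 00.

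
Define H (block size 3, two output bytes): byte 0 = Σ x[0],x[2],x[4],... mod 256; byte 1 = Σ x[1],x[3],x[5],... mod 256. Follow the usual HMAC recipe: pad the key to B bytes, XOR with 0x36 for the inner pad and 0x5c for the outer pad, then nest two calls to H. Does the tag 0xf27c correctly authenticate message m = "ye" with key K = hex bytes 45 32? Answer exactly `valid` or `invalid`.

valid

Key hex bytes 45 32 is 2 bytes ≤ B = 3; zero-pad to 3 bytes: K' = 45 32 00.
K' ⊕ ipad = 73 04 36; K' ⊕ opad = 19 6e 5c.
Inner hash: even-index sum = 270 mod 256 = 14; odd-index sum = 125 mod 256 = 125 → 0e 7d.
Outer hash (recomputed tag): even-index sum = 242 mod 256 = 242; odd-index sum = 124 mod 256 = 124 → f2 7c.
Recomputed tag = f27c; claimed = f27c → match.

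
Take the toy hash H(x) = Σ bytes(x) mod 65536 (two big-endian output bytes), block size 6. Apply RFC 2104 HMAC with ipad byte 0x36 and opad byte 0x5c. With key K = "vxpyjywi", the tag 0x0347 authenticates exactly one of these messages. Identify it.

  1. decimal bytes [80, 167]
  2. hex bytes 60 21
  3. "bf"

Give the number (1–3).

1

Key "vxpyjywi" = 76 78 70 79 6a 79 77 69 is 8 bytes > B = 6, so hash it first: H(key) = 03 9a, then zero-pad to 6 bytes: K' = 03 9a 00 00 00 00.
K' ⊕ ipad = 35 ac 36 36 36 36; K' ⊕ opad = 5f c6 5c 5c 5c 5c.
m1: inner = H(35 ac 36 36 36 36 50 a7) = 02 b0; tag = H(5f c6 5c 5c 5c 5c 02 b0) = 0347 ← matches
m2: inner = H(35 ac 36 36 36 36 60 21) = 02 3a; tag = H(5f c6 5c 5c 5c 5c 02 3a) = 02d1
m3: inner = H(35 ac 36 36 36 36 62 66) = 02 81; tag = H(5f c6 5c 5c 5c 5c 02 81) = 0318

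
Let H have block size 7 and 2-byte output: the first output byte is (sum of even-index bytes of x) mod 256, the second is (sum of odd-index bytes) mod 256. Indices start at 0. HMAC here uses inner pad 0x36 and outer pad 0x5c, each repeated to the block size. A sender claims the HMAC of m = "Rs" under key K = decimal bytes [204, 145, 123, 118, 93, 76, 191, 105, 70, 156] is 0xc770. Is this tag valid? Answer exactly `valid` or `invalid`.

Key decimal bytes [204, 145, 123, 118, 93, 76, 191, 105, 70, 156] = cc 91 7b 76 5d 4c bf 69 46 9c is 10 bytes > B = 7, so hash it first: H(key) = a9 58, then zero-pad to 7 bytes: K' = a9 58 00 00 00 00 00.
K' ⊕ ipad = 9f 6e 36 36 36 36 36; K' ⊕ opad = f5 04 5c 5c 5c 5c 5c.
Inner hash: even-index sum = 436 mod 256 = 180; odd-index sum = 300 mod 256 = 44 → b4 2c.
Outer hash (recomputed tag): even-index sum = 565 mod 256 = 53; odd-index sum = 368 mod 256 = 112 → 35 70.
Recomputed tag = 3570; claimed = c770 → mismatch.

invalid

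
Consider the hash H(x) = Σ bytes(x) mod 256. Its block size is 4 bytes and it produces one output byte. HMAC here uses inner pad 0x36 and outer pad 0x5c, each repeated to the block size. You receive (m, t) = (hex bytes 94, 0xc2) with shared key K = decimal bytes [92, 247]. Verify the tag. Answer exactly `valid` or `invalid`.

Key decimal bytes [92, 247] = 5c f7 is 2 bytes ≤ B = 4; zero-pad to 4 bytes: K' = 5c f7 00 00.
K' ⊕ ipad = 6a c1 36 36; K' ⊕ opad = 00 ab 5c 5c.
Inner hash: sum = 106+193+54+54+148 = 555; mod 256 = 43 → 2b.
Outer hash (recomputed tag): sum = 0+171+92+92+43 = 398; mod 256 = 142 → 8e.
Recomputed tag = 8e; claimed = c2 → mismatch.

invalid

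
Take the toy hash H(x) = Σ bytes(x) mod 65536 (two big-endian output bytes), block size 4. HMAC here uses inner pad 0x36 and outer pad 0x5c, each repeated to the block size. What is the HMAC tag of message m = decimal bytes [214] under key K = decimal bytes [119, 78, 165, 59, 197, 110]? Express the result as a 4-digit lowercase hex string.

Key decimal bytes [119, 78, 165, 59, 197, 110] = 77 4e a5 3b c5 6e is 6 bytes > B = 4, so hash it first: H(key) = 02 d8, then zero-pad to 4 bytes: K' = 02 d8 00 00.
K' ⊕ ipad = 34 ee 36 36.  K' ⊕ opad = 5e 84 5c 5c.
Inner input = (K'⊕ipad) ∥ m = 34 ee 36 36 ∥ d6.
Inner hash: sum = 52+238+54+54+214 = 612 → 02 64.
Outer input = (K'⊕opad) ∥ inner = 5e 84 5c 5c ∥ 02 64.
Outer hash (tag): sum = 94+132+92+92+2+100 = 512 → 02 00.

0200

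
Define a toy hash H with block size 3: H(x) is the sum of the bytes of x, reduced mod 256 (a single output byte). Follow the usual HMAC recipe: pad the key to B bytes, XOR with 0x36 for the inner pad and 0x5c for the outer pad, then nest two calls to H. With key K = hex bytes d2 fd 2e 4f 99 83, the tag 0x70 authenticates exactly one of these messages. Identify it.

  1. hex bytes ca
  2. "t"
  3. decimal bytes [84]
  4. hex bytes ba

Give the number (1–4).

4

Key hex bytes d2 fd 2e 4f 99 83 is 6 bytes > B = 3, so hash it first: H(key) = 68, then zero-pad to 3 bytes: K' = 68 00 00.
K' ⊕ ipad = 5e 36 36; K' ⊕ opad = 34 5c 5c.
m1: inner = H(5e 36 36 ca) = 94; tag = H(34 5c 5c 94) = 80
m2: inner = H(5e 36 36 74) = 3e; tag = H(34 5c 5c 3e) = 2a
m3: inner = H(5e 36 36 54) = 1e; tag = H(34 5c 5c 1e) = 0a
m4: inner = H(5e 36 36 ba) = 84; tag = H(34 5c 5c 84) = 70 ← matches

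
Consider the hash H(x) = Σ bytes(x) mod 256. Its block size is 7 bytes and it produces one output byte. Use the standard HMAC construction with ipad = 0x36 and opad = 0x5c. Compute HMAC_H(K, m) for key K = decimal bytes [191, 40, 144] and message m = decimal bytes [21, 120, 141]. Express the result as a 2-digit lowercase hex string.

Key decimal bytes [191, 40, 144] = bf 28 90 is 3 bytes ≤ B = 7; zero-pad to 7 bytes: K' = bf 28 90 00 00 00 00.
K' ⊕ ipad = 89 1e a6 36 36 36 36.  K' ⊕ opad = e3 74 cc 5c 5c 5c 5c.
Inner input = (K'⊕ipad) ∥ m = 89 1e a6 36 36 36 36 ∥ 15 78 8d.
Inner hash: sum = 137+30+166+54+54+54+54+21+120+141 = 831; mod 256 = 63 → 3f.
Outer input = (K'⊕opad) ∥ inner = e3 74 cc 5c 5c 5c 5c ∥ 3f.
Outer hash (tag): sum = 227+116+204+92+92+92+92+63 = 978; mod 256 = 210 → d2.

d2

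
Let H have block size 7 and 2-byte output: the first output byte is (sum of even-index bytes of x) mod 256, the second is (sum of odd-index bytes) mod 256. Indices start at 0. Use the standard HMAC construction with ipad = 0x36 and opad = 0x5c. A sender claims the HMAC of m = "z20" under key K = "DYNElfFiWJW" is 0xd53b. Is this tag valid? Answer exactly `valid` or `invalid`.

invalid

Key "DYNElfFiWJW" = 44 59 4e 45 6c 66 46 69 57 4a 57 is 11 bytes > B = 7, so hash it first: H(key) = f2 b7, then zero-pad to 7 bytes: K' = f2 b7 00 00 00 00 00.
K' ⊕ ipad = c4 81 36 36 36 36 36; K' ⊕ opad = ae eb 5c 5c 5c 5c 5c.
Inner hash: even-index sum = 408 mod 256 = 152; odd-index sum = 407 mod 256 = 151 → 98 97.
Outer hash (recomputed tag): even-index sum = 601 mod 256 = 89; odd-index sum = 571 mod 256 = 59 → 59 3b.
Recomputed tag = 593b; claimed = d53b → mismatch.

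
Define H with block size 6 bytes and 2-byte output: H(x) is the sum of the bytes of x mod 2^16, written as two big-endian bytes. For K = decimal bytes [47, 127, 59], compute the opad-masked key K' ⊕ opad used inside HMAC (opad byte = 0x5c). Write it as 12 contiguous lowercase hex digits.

Key decimal bytes [47, 127, 59] = 2f 7f 3b is 3 bytes ≤ B = 6; zero-pad to 6 bytes: K' = 2f 7f 3b 00 00 00.
XOR each byte with 0x5c: 2f⊕5c=73, 7f⊕5c=23, 3b⊕5c=67, 00⊕5c=5c, 00⊕5c=5c, 00⊕5c=5c.

7323675c5c5c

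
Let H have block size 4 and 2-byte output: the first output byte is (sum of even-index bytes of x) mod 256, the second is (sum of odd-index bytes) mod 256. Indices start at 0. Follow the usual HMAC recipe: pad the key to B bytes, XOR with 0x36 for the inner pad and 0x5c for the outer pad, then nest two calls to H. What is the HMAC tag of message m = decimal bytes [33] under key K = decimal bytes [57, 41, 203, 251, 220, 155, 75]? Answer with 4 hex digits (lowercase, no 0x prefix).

Key decimal bytes [57, 41, 203, 251, 220, 155, 75] = 39 29 cb fb dc 9b 4b is 7 bytes > B = 4, so hash it first: H(key) = 2b bf, then zero-pad to 4 bytes: K' = 2b bf 00 00.
K' ⊕ ipad = 1d 89 36 36.  K' ⊕ opad = 77 e3 5c 5c.
Inner input = (K'⊕ipad) ∥ m = 1d 89 36 36 ∥ 21.
Inner hash: even-index sum = 116 mod 256 = 116; odd-index sum = 191 mod 256 = 191 → 74 bf.
Outer input = (K'⊕opad) ∥ inner = 77 e3 5c 5c ∥ 74 bf.
Outer hash (tag): even-index sum = 327 mod 256 = 71; odd-index sum = 510 mod 256 = 254 → 47 fe.

47fe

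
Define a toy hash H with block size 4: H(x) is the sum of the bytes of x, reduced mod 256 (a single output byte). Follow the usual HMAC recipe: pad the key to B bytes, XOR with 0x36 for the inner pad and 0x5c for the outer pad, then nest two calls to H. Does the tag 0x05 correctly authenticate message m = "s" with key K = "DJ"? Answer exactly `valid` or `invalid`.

invalid

Key "DJ" = 44 4a is 2 bytes ≤ B = 4; zero-pad to 4 bytes: K' = 44 4a 00 00.
K' ⊕ ipad = 72 7c 36 36; K' ⊕ opad = 18 16 5c 5c.
Inner hash: sum = 114+124+54+54+115 = 461; mod 256 = 205 → cd.
Outer hash (recomputed tag): sum = 24+22+92+92+205 = 435; mod 256 = 179 → b3.
Recomputed tag = b3; claimed = 05 → mismatch.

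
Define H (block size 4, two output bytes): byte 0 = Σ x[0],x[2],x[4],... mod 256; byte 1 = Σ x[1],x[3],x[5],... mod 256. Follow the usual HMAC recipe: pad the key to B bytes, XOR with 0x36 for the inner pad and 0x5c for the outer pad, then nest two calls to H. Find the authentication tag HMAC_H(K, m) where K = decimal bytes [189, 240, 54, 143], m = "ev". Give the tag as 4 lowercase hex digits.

Key decimal bytes [189, 240, 54, 143] = bd f0 36 8f is exactly B = 4 bytes: K' = bd f0 36 8f.
K' ⊕ ipad = 8b c6 00 b9.  K' ⊕ opad = e1 ac 6a d3.
Inner input = (K'⊕ipad) ∥ m = 8b c6 00 b9 ∥ 65 76.
Inner hash: even-index sum = 240 mod 256 = 240; odd-index sum = 501 mod 256 = 245 → f0 f5.
Outer input = (K'⊕opad) ∥ inner = e1 ac 6a d3 ∥ f0 f5.
Outer hash (tag): even-index sum = 571 mod 256 = 59; odd-index sum = 628 mod 256 = 116 → 3b 74.

3b74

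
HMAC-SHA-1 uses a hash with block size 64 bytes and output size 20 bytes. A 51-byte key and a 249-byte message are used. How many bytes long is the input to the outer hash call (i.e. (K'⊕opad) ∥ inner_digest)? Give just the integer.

Key is 51 ≤ 64 bytes, zero-padded: |K'| = 64.
Outer input = (K'⊕opad) ∥ H(inner) → 64 + 20 = 84 bytes.

84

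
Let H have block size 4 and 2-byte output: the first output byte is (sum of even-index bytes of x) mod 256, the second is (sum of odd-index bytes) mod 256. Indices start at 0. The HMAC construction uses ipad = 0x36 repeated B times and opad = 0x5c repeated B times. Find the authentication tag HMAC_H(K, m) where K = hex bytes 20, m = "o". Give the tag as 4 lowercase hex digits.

9324

Key hex bytes 20 is 1 byte ≤ B = 4; zero-pad to 4 bytes: K' = 20 00 00 00.
K' ⊕ ipad = 16 36 36 36.  K' ⊕ opad = 7c 5c 5c 5c.
Inner input = (K'⊕ipad) ∥ m = 16 36 36 36 ∥ 6f.
Inner hash: even-index sum = 187 mod 256 = 187; odd-index sum = 108 mod 256 = 108 → bb 6c.
Outer input = (K'⊕opad) ∥ inner = 7c 5c 5c 5c ∥ bb 6c.
Outer hash (tag): even-index sum = 403 mod 256 = 147; odd-index sum = 292 mod 256 = 36 → 93 24.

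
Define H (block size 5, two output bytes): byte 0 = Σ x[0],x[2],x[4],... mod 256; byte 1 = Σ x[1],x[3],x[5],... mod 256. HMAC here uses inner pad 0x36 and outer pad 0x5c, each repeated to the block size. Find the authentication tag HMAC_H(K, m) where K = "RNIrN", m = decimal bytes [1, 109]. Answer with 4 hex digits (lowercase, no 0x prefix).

f208

Key "RNIrN" = 52 4e 49 72 4e is exactly B = 5 bytes: K' = 52 4e 49 72 4e.
K' ⊕ ipad = 64 78 7f 44 78.  K' ⊕ opad = 0e 12 15 2e 12.
Inner input = (K'⊕ipad) ∥ m = 64 78 7f 44 78 ∥ 01 6d.
Inner hash: even-index sum = 456 mod 256 = 200; odd-index sum = 189 mod 256 = 189 → c8 bd.
Outer input = (K'⊕opad) ∥ inner = 0e 12 15 2e 12 ∥ c8 bd.
Outer hash (tag): even-index sum = 242 mod 256 = 242; odd-index sum = 264 mod 256 = 8 → f2 08.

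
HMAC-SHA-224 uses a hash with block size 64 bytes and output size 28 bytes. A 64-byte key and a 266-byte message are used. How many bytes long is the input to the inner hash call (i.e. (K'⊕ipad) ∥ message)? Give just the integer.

330

Key is 64 ≤ 64 bytes, zero-padded: |K'| = 64.
Inner input = (K'⊕ipad) ∥ m → 64 + 266 = 330 bytes.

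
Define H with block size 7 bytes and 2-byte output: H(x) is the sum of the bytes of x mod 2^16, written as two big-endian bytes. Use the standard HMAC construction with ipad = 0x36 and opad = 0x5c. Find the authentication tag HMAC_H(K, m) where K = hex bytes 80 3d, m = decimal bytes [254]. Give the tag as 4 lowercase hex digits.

03d8

Key hex bytes 80 3d is 2 bytes ≤ B = 7; zero-pad to 7 bytes: K' = 80 3d 00 00 00 00 00.
K' ⊕ ipad = b6 0b 36 36 36 36 36.  K' ⊕ opad = dc 61 5c 5c 5c 5c 5c.
Inner input = (K'⊕ipad) ∥ m = b6 0b 36 36 36 36 36 ∥ fe.
Inner hash: sum = 182+11+54+54+54+54+54+254 = 717 → 02 cd.
Outer input = (K'⊕opad) ∥ inner = dc 61 5c 5c 5c 5c 5c ∥ 02 cd.
Outer hash (tag): sum = 220+97+92+92+92+92+92+2+205 = 984 → 03 d8.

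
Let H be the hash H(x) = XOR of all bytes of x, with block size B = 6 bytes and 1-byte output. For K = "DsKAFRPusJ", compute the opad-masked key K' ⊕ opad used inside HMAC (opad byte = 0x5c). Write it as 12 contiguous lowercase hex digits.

695c5c5c5c5c

Key "DsKAFRPusJ" = 44 73 4b 41 46 52 50 75 73 4a is 10 bytes > B = 6, so hash it first: H(key) = 35, then zero-pad to 6 bytes: K' = 35 00 00 00 00 00.
XOR each byte with 0x5c: 35⊕5c=69, 00⊕5c=5c, 00⊕5c=5c, 00⊕5c=5c, 00⊕5c=5c, 00⊕5c=5c.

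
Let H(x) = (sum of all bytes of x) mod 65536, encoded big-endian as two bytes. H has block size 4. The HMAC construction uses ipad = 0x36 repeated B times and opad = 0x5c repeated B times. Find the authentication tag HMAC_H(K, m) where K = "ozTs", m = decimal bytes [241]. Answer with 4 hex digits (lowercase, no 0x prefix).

Key "ozTs" = 6f 7a 54 73 is exactly B = 4 bytes: K' = 6f 7a 54 73.
K' ⊕ ipad = 59 4c 62 45.  K' ⊕ opad = 33 26 08 2f.
Inner input = (K'⊕ipad) ∥ m = 59 4c 62 45 ∥ f1.
Inner hash: sum = 89+76+98+69+241 = 573 → 02 3d.
Outer input = (K'⊕opad) ∥ inner = 33 26 08 2f ∥ 02 3d.
Outer hash (tag): sum = 51+38+8+47+2+61 = 207 → 00 cf.

00cf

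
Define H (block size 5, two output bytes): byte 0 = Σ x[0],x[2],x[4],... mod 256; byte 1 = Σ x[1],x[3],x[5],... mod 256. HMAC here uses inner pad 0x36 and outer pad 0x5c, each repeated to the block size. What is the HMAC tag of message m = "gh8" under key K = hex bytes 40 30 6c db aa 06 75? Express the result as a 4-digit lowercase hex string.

Key hex bytes 40 30 6c db aa 06 75 is 7 bytes > B = 5, so hash it first: H(key) = cb 11, then zero-pad to 5 bytes: K' = cb 11 00 00 00.
K' ⊕ ipad = fd 27 36 36 36.  K' ⊕ opad = 97 4d 5c 5c 5c.
Inner input = (K'⊕ipad) ∥ m = fd 27 36 36 36 ∥ 67 68 38.
Inner hash: even-index sum = 465 mod 256 = 209; odd-index sum = 252 mod 256 = 252 → d1 fc.
Outer input = (K'⊕opad) ∥ inner = 97 4d 5c 5c 5c ∥ d1 fc.
Outer hash (tag): even-index sum = 587 mod 256 = 75; odd-index sum = 378 mod 256 = 122 → 4b 7a.

4b7a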